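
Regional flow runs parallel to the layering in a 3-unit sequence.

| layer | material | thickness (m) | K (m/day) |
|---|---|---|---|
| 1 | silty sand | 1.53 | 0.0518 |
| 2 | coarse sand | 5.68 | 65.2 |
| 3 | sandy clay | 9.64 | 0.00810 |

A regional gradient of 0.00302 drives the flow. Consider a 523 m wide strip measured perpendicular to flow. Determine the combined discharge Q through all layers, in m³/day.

585

Flow is parallel to layering, so each bed carries its own Darcy discharge and the transmissivities add.
Σ(K_i·b_i) = 0.0518×1.53 + 65.2×5.68 + 0.00810×9.64 = 370.5 m²/day.
Hydraulic gradient i = 0.00302.
Q = Σ(K_i·b_i) · W · i = 370.5 × 523 × 0.003020 = 585.2 m³/day.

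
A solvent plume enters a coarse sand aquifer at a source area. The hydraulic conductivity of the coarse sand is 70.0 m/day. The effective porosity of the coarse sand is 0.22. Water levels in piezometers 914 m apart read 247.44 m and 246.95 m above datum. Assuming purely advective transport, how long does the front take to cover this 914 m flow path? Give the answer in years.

14.7

Hydraulic gradient i = (247.44 − 246.95) / 914 = 0.49 / 914 = 0.0005361.
Darcy flux q = K · i = 70.00 × 0.0005361 = 0.03753 m/day.
Seepage velocity v = q / n_e = 0.03753 / 0.22 = 0.1706 m/day.
Travel time t = L / v = 914 / 0.1706 = 5358 days = 14.67 years.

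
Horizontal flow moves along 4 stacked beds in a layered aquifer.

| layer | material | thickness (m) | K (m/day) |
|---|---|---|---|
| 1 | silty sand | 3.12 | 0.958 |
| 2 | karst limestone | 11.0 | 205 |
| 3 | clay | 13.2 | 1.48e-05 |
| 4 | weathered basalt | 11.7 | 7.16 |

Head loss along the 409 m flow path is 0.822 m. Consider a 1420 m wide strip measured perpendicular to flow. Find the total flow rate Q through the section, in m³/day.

6680

Flow is parallel to layering, so each bed carries its own Darcy discharge and the transmissivities add.
Σ(K_i·b_i) = 0.958×3.12 + 205×11.0 + 1.48e-05×13.2 + 7.16×11.7 = 2342 m²/day.
Hydraulic gradient i = Δh / L = 0.822 / 409 = 0.002010.
Q = Σ(K_i·b_i) · W · i = 2342 × 1420 × 0.002010 = 6683 m³/day.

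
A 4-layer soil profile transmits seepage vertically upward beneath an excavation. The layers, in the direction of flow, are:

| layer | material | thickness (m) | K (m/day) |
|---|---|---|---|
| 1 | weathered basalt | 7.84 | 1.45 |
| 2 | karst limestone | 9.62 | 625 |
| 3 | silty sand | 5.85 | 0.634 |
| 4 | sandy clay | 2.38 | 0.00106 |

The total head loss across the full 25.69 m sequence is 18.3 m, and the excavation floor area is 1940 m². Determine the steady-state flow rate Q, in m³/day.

15.7

Flow is perpendicular to layering, so the layers act in series and the equivalent K is the thickness-weighted harmonic mean.
Total thickness L = 7.84 + 9.62 + 5.85 + 2.38 = 25.69 m.
Σ(b_i/K_i) = 7.84/1.45 + 9.62/625 + 5.85/0.634 + 2.38/0.00106 = 2260 d.
K_eq = L / Σ(b_i/K_i) = 25.69 / 2260 = 0.01137 m/day.
Q = K_eq · A · (Δh/L) = 0.01137 × 1940 × (18.3/25.69) = 15.71 m³/day.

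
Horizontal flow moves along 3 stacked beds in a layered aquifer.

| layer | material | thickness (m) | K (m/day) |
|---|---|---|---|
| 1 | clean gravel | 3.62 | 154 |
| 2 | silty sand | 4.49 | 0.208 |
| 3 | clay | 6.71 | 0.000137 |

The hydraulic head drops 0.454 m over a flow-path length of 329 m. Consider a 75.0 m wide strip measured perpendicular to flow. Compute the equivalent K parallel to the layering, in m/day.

37.7

Flow is parallel to layering, so each bed carries its own Darcy discharge and the transmissivities add.
Σ(K_i·b_i) = 154×3.62 + 0.208×4.49 + 0.000137×6.71 = 558.4 m²/day.
Total thickness b = 14.82 m, so K_eq = Σ(K_i·b_i)/b = 37.68 m/day.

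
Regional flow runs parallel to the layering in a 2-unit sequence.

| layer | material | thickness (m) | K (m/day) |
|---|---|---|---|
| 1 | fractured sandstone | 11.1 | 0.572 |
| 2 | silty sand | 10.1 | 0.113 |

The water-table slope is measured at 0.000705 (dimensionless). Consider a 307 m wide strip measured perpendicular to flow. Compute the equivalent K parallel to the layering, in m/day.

Flow is parallel to layering, so each bed carries its own Darcy discharge and the transmissivities add.
Σ(K_i·b_i) = 0.572×11.1 + 0.113×10.1 = 7.490 m²/day.
Total thickness b = 21.20 m, so K_eq = Σ(K_i·b_i)/b = 0.3533 m/day.

0.353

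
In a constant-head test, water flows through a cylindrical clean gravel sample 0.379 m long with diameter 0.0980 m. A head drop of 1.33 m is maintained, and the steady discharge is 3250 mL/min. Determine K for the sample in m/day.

177

Cross-sectional area A = π·(d/2)² = π × (0.0980/2)² = 0.007543 m².
Convert discharge: 3250 mL/min = 5.417e-05 m³/s.
Darcy's law rearranged: K = Q·L / (A·Δh) = 5.417e-05 × 0.379 / (0.007543 × 1.33) = 0.002046 m/s = 176.8 m/day.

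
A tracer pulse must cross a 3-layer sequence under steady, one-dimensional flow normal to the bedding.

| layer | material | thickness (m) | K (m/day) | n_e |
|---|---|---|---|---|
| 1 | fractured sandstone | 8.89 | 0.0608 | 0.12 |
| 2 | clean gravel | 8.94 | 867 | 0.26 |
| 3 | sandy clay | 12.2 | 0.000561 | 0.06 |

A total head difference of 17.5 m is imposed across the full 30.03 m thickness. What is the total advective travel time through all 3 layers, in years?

With flow normal to the layers, continuity requires the same specific discharge q through every layer.
Σ(b_i/K_i) = 8.89/0.0608 + 8.94/867 + 12.2/0.000561 = 21893 d.
q = Δh / Σ(b_i/K_i) = 17.5 / 21893 = 0.0007993 m/day.
In each layer the seepage velocity is v_i = q/n_i, so the layer transit time is t_i = b_i·n_i / q:
  layer 1 (fractured sandstone): t_1 = 8.89 × 0.12 / 0.0007993 = 1335 d
  layer 2 (clean gravel): t_2 = 8.94 × 0.26 / 0.0007993 = 2908 d
  layer 3 (sandy clay): t_3 = 12.2 × 0.06 / 0.0007993 = 915.8 d
Total t = Σ t_i = 5158 days = 14.12 years.

14.1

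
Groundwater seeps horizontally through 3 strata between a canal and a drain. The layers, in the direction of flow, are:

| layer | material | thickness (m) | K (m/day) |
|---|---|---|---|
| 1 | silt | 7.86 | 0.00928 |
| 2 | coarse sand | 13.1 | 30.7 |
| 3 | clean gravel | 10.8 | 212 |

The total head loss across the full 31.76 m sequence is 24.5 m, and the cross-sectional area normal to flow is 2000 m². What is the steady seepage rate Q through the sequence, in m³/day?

Flow is perpendicular to layering, so the layers act in series and the equivalent K is the thickness-weighted harmonic mean.
Total thickness L = 7.86 + 13.1 + 10.8 = 31.76 m.
Σ(b_i/K_i) = 7.86/0.00928 + 13.1/30.7 + 10.8/212 = 847.5 d.
K_eq = L / Σ(b_i/K_i) = 31.76 / 847.5 = 0.03748 m/day.
Q = K_eq · A · (Δh/L) = 0.03748 × 2000 × (24.5/31.76) = 57.82 m³/day.

57.8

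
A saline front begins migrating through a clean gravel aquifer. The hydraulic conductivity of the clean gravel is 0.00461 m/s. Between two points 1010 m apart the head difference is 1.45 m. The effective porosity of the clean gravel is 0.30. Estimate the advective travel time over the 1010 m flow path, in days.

Convert K: 0.00461 m/s × 86400 = 398.3 m/day.
Hydraulic gradient i = Δh / L = 1.45 / 1010 = 0.001436.
Darcy flux q = K · i = 398.3 × 0.001436 = 0.5718 m/day.
Seepage velocity v = q / n_e = 0.5718 / 0.30 = 1.906 m/day.
Travel time t = L / v = 1010 / 1.906 = 529.9 days.

530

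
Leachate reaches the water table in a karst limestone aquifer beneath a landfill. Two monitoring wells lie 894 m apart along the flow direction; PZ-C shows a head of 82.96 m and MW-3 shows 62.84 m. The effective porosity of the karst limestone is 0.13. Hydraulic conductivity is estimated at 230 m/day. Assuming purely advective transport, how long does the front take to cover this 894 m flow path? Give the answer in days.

22.5

Hydraulic gradient i = (82.96 − 62.84) / 894 = 20.12 / 894 = 0.02251.
Darcy flux q = K · i = 230.0 × 0.02251 = 5.176 m/day.
Seepage velocity v = q / n_e = 5.176 / 0.13 = 39.82 m/day.
Travel time t = L / v = 894 / 39.82 = 22.45 days.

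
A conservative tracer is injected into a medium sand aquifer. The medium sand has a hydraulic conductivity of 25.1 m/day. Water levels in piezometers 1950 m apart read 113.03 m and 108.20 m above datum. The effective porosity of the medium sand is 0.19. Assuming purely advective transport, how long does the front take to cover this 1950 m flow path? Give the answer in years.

Hydraulic gradient i = (113.03 − 108.20) / 1950 = 4.83 / 1950 = 0.002477.
Darcy flux q = K · i = 25.10 × 0.002477 = 0.06217 m/day.
Seepage velocity v = q / n_e = 0.06217 / 0.19 = 0.3272 m/day.
Travel time t = L / v = 1950 / 0.3272 = 5959 days = 16.32 years.

16.3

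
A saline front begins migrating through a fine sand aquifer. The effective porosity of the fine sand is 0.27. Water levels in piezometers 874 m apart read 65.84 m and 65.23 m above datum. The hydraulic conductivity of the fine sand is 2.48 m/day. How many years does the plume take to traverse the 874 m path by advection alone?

Hydraulic gradient i = (65.84 − 65.23) / 874 = 0.61 / 874 = 0.0006979.
Darcy flux q = K · i = 2.480 × 0.0006979 = 0.001731 m/day.
Seepage velocity v = q / n_e = 0.001731 / 0.27 = 0.006411 m/day.
Travel time t = L / v = 874 / 0.006411 = 1.363e+05 days = 373.3 years.

373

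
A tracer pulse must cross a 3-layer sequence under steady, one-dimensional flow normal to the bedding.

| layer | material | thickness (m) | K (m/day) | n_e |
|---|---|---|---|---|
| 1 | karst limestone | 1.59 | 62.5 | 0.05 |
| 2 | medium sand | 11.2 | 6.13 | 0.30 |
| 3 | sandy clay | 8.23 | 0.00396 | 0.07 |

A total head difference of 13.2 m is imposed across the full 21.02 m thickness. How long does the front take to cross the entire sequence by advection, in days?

With flow normal to the layers, continuity requires the same specific discharge q through every layer.
Σ(b_i/K_i) = 1.59/62.5 + 11.2/6.13 + 8.23/0.00396 = 2080 d.
q = Δh / Σ(b_i/K_i) = 13.2 / 2080 = 0.006346 m/day.
In each layer the seepage velocity is v_i = q/n_i, so the layer transit time is t_i = b_i·n_i / q:
  layer 1 (karst limestone): t_1 = 1.59 × 0.05 / 0.006346 = 12.53 d
  layer 2 (medium sand): t_2 = 11.2 × 0.30 / 0.006346 = 529.5 d
  layer 3 (sandy clay): t_3 = 8.23 × 0.07 / 0.006346 = 90.79 d
Total t = Σ t_i = 632.8 days.

633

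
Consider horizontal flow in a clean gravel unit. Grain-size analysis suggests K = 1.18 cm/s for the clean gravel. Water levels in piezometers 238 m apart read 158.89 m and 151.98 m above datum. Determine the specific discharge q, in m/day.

29.6

Convert K: 1.18 cm/s × 864 = 1020 m/day.
Hydraulic gradient i = (158.89 − 151.98) / 238 = 6.91 / 238 = 0.02903.
Specific discharge q = K · i = 1020 × 0.02903 = 29.60 m/day.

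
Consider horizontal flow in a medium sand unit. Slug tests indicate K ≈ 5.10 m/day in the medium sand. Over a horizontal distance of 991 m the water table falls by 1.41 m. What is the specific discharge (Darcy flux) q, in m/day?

Hydraulic gradient i = Δh / L = 1.41 / 991 = 0.001423.
Specific discharge q = K · i = 5.100 × 0.001423 = 0.007256 m/day.

0.00726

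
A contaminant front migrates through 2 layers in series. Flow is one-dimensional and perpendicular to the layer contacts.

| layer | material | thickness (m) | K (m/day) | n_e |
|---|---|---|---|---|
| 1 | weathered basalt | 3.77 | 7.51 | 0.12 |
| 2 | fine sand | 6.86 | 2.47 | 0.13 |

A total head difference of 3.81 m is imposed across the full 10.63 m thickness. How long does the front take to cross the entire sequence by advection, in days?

1.16

With flow normal to the layers, continuity requires the same specific discharge q through every layer.
Σ(b_i/K_i) = 3.77/7.51 + 6.86/2.47 = 3.279 d.
q = Δh / Σ(b_i/K_i) = 3.81 / 3.279 = 1.162 m/day.
In each layer the seepage velocity is v_i = q/n_i, so the layer transit time is t_i = b_i·n_i / q:
  layer 1 (weathered basalt): t_1 = 3.77 × 0.12 / 1.162 = 0.3894 d
  layer 2 (fine sand): t_2 = 6.86 × 0.13 / 1.162 = 0.7676 d
Total t = Σ t_i = 1.157 days.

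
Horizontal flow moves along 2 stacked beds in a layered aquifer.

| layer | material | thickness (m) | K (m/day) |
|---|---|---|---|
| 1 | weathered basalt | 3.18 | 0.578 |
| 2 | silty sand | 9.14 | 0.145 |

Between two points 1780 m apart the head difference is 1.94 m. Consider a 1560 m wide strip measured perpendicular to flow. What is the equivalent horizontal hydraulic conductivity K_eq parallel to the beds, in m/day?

Flow is parallel to layering, so each bed carries its own Darcy discharge and the transmissivities add.
Σ(K_i·b_i) = 0.578×3.18 + 0.145×9.14 = 3.163 m²/day.
Total thickness b = 12.32 m, so K_eq = Σ(K_i·b_i)/b = 0.2568 m/day.

0.257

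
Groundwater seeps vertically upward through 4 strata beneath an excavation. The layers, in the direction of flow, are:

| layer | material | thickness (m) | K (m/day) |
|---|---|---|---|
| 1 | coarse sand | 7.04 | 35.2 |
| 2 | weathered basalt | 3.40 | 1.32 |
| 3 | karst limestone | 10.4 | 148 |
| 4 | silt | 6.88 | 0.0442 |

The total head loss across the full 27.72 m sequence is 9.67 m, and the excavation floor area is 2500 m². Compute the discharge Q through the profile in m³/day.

Flow is perpendicular to layering, so the layers act in series and the equivalent K is the thickness-weighted harmonic mean.
Total thickness L = 7.04 + 3.40 + 10.4 + 6.88 = 27.72 m.
Σ(b_i/K_i) = 7.04/35.2 + 3.40/1.32 + 10.4/148 + 6.88/0.0442 = 158.5 d.
K_eq = L / Σ(b_i/K_i) = 27.72 / 158.5 = 0.1749 m/day.
Q = K_eq · A · (Δh/L) = 0.1749 × 2500 × (9.67/27.72) = 152.5 m³/day.

153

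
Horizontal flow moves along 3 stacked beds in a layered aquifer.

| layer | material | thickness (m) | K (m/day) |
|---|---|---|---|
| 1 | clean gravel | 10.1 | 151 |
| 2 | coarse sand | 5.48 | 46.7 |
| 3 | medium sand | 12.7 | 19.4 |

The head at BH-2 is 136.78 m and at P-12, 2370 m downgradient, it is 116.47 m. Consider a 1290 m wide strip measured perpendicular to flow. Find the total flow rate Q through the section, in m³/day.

22400

Flow is parallel to layering, so each bed carries its own Darcy discharge and the transmissivities add.
Σ(K_i·b_i) = 151×10.1 + 46.7×5.48 + 19.4×12.7 = 2027 m²/day.
Hydraulic gradient i = (136.78 − 116.47) / 2370 = 20.31 / 2370 = 0.008570.
Q = Σ(K_i·b_i) · W · i = 2027 × 1290 × 0.008570 = 22412 m³/day.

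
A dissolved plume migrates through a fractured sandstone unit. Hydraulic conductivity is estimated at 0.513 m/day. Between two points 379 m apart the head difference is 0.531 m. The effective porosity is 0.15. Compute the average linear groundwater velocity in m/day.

0.00479

Hydraulic gradient i = Δh / L = 0.531 / 379 = 0.001401.
Darcy flux q = K · i = 0.5130 × 0.001401 = 0.0007187 m/day.
Seepage velocity v = q / n_e = 0.0007187 / 0.15 = 0.004792 m/day.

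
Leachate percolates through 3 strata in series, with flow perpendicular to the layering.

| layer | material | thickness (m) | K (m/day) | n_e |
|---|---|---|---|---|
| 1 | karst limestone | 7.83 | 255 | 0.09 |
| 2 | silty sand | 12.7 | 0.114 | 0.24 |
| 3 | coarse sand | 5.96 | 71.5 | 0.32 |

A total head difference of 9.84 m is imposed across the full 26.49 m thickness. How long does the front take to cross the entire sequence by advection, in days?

64.1

With flow normal to the layers, continuity requires the same specific discharge q through every layer.
Σ(b_i/K_i) = 7.83/255 + 12.7/0.114 + 5.96/71.5 = 111.5 d.
q = Δh / Σ(b_i/K_i) = 9.84 / 111.5 = 0.08824 m/day.
In each layer the seepage velocity is v_i = q/n_i, so the layer transit time is t_i = b_i·n_i / q:
  layer 1 (karst limestone): t_1 = 7.83 × 0.09 / 0.08824 = 7.986 d
  layer 2 (silty sand): t_2 = 12.7 × 0.24 / 0.08824 = 34.54 d
  layer 3 (coarse sand): t_3 = 5.96 × 0.32 / 0.08824 = 21.61 d
Total t = Σ t_i = 64.14 days.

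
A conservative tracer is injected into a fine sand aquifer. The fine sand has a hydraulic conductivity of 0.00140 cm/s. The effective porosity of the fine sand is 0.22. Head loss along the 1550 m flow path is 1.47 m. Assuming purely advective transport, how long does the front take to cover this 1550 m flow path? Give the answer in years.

814

Convert K: 0.00140 cm/s × 864 = 1.210 m/day.
Hydraulic gradient i = Δh / L = 1.47 / 1550 = 0.0009484.
Darcy flux q = K · i = 1.210 × 0.0009484 = 0.001147 m/day.
Seepage velocity v = q / n_e = 0.001147 / 0.22 = 0.005214 m/day.
Travel time t = L / v = 1550 / 0.005214 = 2.973e+05 days = 813.8 years.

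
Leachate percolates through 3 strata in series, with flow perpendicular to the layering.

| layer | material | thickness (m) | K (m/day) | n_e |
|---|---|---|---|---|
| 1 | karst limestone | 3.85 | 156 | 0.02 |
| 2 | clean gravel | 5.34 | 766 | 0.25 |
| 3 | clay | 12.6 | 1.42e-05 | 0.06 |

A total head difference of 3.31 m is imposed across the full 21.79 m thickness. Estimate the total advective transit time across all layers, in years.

With flow normal to the layers, continuity requires the same specific discharge q through every layer.
Σ(b_i/K_i) = 3.85/156 + 5.34/766 + 12.6/1.42e-05 = 8.873e+05 d.
q = Δh / Σ(b_i/K_i) = 3.31 / 8.873e+05 = 3.730e-06 m/day.
In each layer the seepage velocity is v_i = q/n_i, so the layer transit time is t_i = b_i·n_i / q:
  layer 1 (karst limestone): t_1 = 3.85 × 0.02 / 3.730e-06 = 20642 d
  layer 2 (clean gravel): t_2 = 5.34 × 0.25 / 3.730e-06 = 3.579e+05 d
  layer 3 (clay): t_3 = 12.6 × 0.06 / 3.730e-06 = 2.027e+05 d
Total t = Σ t_i = 5.812e+05 days = 1591 years.

1590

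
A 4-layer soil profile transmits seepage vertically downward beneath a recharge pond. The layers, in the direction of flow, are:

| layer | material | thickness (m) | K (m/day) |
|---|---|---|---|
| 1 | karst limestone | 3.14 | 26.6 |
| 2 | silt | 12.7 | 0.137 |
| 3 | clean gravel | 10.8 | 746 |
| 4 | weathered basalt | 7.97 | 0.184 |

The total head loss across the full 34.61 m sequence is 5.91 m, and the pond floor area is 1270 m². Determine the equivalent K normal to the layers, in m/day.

Flow is perpendicular to layering, so the layers act in series and the equivalent K is the thickness-weighted harmonic mean.
Total thickness L = 3.14 + 12.7 + 10.8 + 7.97 = 34.61 m.
Σ(b_i/K_i) = 3.14/26.6 + 12.7/0.137 + 10.8/746 + 7.97/0.184 = 136.1 d.
K_eq = L / Σ(b_i/K_i) = 34.61 / 136.1 = 0.2542 m/day.

0.254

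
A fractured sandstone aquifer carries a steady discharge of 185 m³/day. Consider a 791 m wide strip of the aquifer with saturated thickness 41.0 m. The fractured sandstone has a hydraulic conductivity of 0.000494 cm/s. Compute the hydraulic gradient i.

Convert K: 0.000494 cm/s × 864 = 0.4268 m/day.
Cross-sectional area A = 791 × 41.0 = 32431 m².
From Q = K·A·i, i = Q / (K·A) = 185 / (0.4268 × 32431) = 0.01337.

0.0134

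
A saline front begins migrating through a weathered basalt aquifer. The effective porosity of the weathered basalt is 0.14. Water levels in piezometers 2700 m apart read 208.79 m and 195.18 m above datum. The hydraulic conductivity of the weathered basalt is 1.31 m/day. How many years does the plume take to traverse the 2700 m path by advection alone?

Hydraulic gradient i = (208.79 − 195.18) / 2700 = 13.61 / 2700 = 0.005041.
Darcy flux q = K · i = 1.310 × 0.005041 = 0.006603 m/day.
Seepage velocity v = q / n_e = 0.006603 / 0.14 = 0.04717 m/day.
Travel time t = L / v = 2700 / 0.04717 = 57243 days = 156.7 years.

157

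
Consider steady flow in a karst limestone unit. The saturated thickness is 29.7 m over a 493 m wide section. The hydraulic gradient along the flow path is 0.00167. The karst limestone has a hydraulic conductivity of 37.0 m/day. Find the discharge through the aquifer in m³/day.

905

Cross-sectional area A = 493 × 29.7 = 14642 m².
Hydraulic gradient i = 0.00167.
Darcy's law: Q = K · A · i = 37.00 × 14642 × 0.001670 = 904.7 m³/day.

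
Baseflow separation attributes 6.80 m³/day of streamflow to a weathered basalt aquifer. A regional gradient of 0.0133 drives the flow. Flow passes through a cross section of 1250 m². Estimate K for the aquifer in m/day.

0.409

Hydraulic gradient i = 0.0133.
From Q = K·A·i, K = Q / (A·i) = 6.80 / (1250 × 0.01330) = 0.4090 m/day.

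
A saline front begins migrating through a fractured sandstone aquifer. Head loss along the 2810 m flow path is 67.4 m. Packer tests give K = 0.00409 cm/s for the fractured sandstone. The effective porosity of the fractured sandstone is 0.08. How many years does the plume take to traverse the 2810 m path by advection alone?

7.26

Convert K: 0.00409 cm/s × 864 = 3.534 m/day.
Hydraulic gradient i = Δh / L = 67.4 / 2810 = 0.02399.
Darcy flux q = K · i = 3.534 × 0.02399 = 0.08476 m/day.
Seepage velocity v = q / n_e = 0.08476 / 0.08 = 1.059 m/day.
Travel time t = L / v = 2810 / 1.059 = 2652 days = 7.261 years.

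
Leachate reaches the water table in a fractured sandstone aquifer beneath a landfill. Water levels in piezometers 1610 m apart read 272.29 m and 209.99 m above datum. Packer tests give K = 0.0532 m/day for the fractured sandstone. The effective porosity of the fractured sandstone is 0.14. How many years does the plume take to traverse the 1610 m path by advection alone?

Hydraulic gradient i = (272.29 − 209.99) / 1610 = 62.3 / 1610 = 0.03870.
Darcy flux q = K · i = 0.05320 × 0.03870 = 0.002059 m/day.
Seepage velocity v = q / n_e = 0.002059 / 0.14 = 0.01470 m/day.
Travel time t = L / v = 1610 / 0.01470 = 1.095e+05 days = 299.8 years.

300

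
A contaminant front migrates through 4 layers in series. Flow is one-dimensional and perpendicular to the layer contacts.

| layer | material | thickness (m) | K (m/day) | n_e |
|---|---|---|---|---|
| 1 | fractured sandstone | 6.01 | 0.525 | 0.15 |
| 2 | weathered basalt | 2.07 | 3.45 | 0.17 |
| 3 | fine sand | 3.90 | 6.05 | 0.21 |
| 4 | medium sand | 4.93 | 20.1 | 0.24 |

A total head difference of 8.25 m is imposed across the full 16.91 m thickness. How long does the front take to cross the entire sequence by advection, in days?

With flow normal to the layers, continuity requires the same specific discharge q through every layer.
Σ(b_i/K_i) = 6.01/0.525 + 2.07/3.45 + 3.90/6.05 + 4.93/20.1 = 12.94 d.
q = Δh / Σ(b_i/K_i) = 8.25 / 12.94 = 0.6377 m/day.
In each layer the seepage velocity is v_i = q/n_i, so the layer transit time is t_i = b_i·n_i / q:
  layer 1 (fractured sandstone): t_1 = 6.01 × 0.15 / 0.6377 = 1.414 d
  layer 2 (weathered basalt): t_2 = 2.07 × 0.17 / 0.6377 = 0.5518 d
  layer 3 (fine sand): t_3 = 3.90 × 0.21 / 0.6377 = 1.284 d
  layer 4 (medium sand): t_4 = 4.93 × 0.24 / 0.6377 = 1.855 d
Total t = Σ t_i = 5.105 days.

5.11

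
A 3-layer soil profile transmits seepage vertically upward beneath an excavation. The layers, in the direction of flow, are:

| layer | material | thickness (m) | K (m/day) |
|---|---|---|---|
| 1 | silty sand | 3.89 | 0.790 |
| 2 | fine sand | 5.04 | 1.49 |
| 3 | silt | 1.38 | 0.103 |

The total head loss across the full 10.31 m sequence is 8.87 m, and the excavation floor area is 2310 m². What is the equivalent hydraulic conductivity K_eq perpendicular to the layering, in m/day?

0.475

Flow is perpendicular to layering, so the layers act in series and the equivalent K is the thickness-weighted harmonic mean.
Total thickness L = 3.89 + 5.04 + 1.38 = 10.31 m.
Σ(b_i/K_i) = 3.89/0.790 + 5.04/1.49 + 1.38/0.103 = 21.70 d.
K_eq = L / Σ(b_i/K_i) = 10.31 / 21.70 = 0.4750 m/day.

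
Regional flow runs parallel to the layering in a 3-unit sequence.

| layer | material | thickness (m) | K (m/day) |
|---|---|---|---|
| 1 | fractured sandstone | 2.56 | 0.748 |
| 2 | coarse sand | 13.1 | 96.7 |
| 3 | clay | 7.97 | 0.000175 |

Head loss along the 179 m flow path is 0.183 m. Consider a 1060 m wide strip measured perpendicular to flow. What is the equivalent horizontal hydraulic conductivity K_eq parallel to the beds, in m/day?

53.7

Flow is parallel to layering, so each bed carries its own Darcy discharge and the transmissivities add.
Σ(K_i·b_i) = 0.748×2.56 + 96.7×13.1 + 0.000175×7.97 = 1269 m²/day.
Total thickness b = 23.63 m, so K_eq = Σ(K_i·b_i)/b = 53.69 m/day.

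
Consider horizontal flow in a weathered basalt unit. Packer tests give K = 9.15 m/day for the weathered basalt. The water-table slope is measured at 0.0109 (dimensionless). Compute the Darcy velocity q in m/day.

0.0997

Hydraulic gradient i = 0.0109.
Specific discharge q = K · i = 9.150 × 0.01090 = 0.09974 m/day.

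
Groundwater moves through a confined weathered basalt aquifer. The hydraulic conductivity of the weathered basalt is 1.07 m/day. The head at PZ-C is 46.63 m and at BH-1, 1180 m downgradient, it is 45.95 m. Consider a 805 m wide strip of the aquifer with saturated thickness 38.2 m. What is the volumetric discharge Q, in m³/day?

19.0

Cross-sectional area A = 805 × 38.2 = 30751 m².
Hydraulic gradient i = (46.63 − 45.95) / 1180 = 0.68 / 1180 = 0.0005763.
Darcy's law: Q = K · A · i = 1.070 × 30751 × 0.0005763 = 18.96 m³/day.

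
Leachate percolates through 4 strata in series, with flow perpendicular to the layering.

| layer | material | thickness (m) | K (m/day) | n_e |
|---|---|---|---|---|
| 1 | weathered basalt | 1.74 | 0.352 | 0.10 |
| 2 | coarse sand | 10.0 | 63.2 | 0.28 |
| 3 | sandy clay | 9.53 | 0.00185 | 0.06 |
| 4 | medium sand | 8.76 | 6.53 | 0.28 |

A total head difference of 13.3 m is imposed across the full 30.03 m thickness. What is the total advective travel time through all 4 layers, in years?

With flow normal to the layers, continuity requires the same specific discharge q through every layer.
Σ(b_i/K_i) = 1.74/0.352 + 10.0/63.2 + 9.53/0.00185 + 8.76/6.53 = 5158 d.
q = Δh / Σ(b_i/K_i) = 13.3 / 5158 = 0.002579 m/day.
In each layer the seepage velocity is v_i = q/n_i, so the layer transit time is t_i = b_i·n_i / q:
  layer 1 (weathered basalt): t_1 = 1.74 × 0.10 / 0.002579 = 67.48 d
  layer 2 (coarse sand): t_2 = 10.0 × 0.28 / 0.002579 = 1086 d
  layer 3 (sandy clay): t_3 = 9.53 × 0.06 / 0.002579 = 221.7 d
  layer 4 (medium sand): t_4 = 8.76 × 0.28 / 0.002579 = 951.2 d
Total t = Σ t_i = 2326 days = 6.369 years.

6.37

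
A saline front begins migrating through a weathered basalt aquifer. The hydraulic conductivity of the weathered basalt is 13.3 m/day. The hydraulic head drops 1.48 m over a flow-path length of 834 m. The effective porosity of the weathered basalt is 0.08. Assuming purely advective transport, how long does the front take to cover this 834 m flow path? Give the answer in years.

7.74

Hydraulic gradient i = Δh / L = 1.48 / 834 = 0.001775.
Darcy flux q = K · i = 13.30 × 0.001775 = 0.02360 m/day.
Seepage velocity v = q / n_e = 0.02360 / 0.08 = 0.2950 m/day.
Travel time t = L / v = 834 / 0.2950 = 2827 days = 7.740 years.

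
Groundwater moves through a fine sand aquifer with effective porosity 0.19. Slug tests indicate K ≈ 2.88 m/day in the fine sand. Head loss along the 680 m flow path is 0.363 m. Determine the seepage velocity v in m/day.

Hydraulic gradient i = Δh / L = 0.363 / 680 = 0.0005338.
Darcy flux q = K · i = 2.880 × 0.0005338 = 0.001537 m/day.
Seepage velocity v = q / n_e = 0.001537 / 0.19 = 0.008092 m/day.

0.00809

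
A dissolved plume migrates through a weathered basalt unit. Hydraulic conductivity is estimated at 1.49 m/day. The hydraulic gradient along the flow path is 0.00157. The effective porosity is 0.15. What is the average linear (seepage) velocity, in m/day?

Hydraulic gradient i = 0.00157.
Darcy flux q = K · i = 1.490 × 0.001570 = 0.002339 m/day.
Seepage velocity v = q / n_e = 0.002339 / 0.15 = 0.01560 m/day.

0.0156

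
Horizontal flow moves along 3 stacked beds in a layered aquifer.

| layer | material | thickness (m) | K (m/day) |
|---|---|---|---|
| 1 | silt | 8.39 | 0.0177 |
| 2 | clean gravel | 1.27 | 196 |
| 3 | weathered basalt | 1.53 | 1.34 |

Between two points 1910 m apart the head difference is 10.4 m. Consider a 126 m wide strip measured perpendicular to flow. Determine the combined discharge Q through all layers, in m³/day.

172

Flow is parallel to layering, so each bed carries its own Darcy discharge and the transmissivities add.
Σ(K_i·b_i) = 0.0177×8.39 + 196×1.27 + 1.34×1.53 = 251.1 m²/day.
Hydraulic gradient i = Δh / L = 10.4 / 1910 = 0.005445.
Q = Σ(K_i·b_i) · W · i = 251.1 × 126 × 0.005445 = 172.3 m³/day.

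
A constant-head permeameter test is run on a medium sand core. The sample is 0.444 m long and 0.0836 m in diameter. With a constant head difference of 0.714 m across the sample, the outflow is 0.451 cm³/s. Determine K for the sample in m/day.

Cross-sectional area A = π·(d/2)² = π × (0.0836/2)² = 0.005489 m².
Convert discharge: 0.451 cm³/s = 4.510e-07 m³/s.
Darcy's law rearranged: K = Q·L / (A·Δh) = 4.510e-07 × 0.444 / (0.005489 × 0.714) = 5.109e-05 m/s = 4.414 m/day.

4.41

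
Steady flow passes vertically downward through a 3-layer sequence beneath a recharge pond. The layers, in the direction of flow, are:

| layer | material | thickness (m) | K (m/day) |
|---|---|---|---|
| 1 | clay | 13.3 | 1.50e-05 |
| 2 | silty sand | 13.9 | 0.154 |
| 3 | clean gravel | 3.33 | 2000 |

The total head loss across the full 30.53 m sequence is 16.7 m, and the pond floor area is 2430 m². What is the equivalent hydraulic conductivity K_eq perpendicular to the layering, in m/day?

Flow is perpendicular to layering, so the layers act in series and the equivalent K is the thickness-weighted harmonic mean.
Total thickness L = 13.3 + 13.9 + 3.33 = 30.53 m.
Σ(b_i/K_i) = 13.3/1.50e-05 + 13.9/0.154 + 3.33/2000 = 8.868e+05 d.
K_eq = L / Σ(b_i/K_i) = 30.53 / 8.868e+05 = 3.443e-05 m/day.

3.44e-05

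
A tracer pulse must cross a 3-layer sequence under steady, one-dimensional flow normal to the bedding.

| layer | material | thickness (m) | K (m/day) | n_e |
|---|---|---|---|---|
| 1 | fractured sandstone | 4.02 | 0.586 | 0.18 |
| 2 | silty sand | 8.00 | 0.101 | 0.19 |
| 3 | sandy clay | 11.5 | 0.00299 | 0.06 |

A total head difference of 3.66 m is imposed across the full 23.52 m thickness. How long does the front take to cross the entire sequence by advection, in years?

8.63

With flow normal to the layers, continuity requires the same specific discharge q through every layer.
Σ(b_i/K_i) = 4.02/0.586 + 8.00/0.101 + 11.5/0.00299 = 3932 d.
q = Δh / Σ(b_i/K_i) = 3.66 / 3932 = 0.0009308 m/day.
In each layer the seepage velocity is v_i = q/n_i, so the layer transit time is t_i = b_i·n_i / q:
  layer 1 (fractured sandstone): t_1 = 4.02 × 0.18 / 0.0009308 = 777.4 d
  layer 2 (silty sand): t_2 = 8.00 × 0.19 / 0.0009308 = 1633 d
  layer 3 (sandy clay): t_3 = 11.5 × 0.06 / 0.0009308 = 741.3 d
Total t = Σ t_i = 3152 days = 8.629 years.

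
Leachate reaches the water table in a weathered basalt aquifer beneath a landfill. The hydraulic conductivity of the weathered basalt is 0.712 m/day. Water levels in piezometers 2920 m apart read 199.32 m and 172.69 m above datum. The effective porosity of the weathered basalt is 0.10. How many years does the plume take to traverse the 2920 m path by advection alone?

Hydraulic gradient i = (199.32 − 172.69) / 2920 = 26.63 / 2920 = 0.009120.
Darcy flux q = K · i = 0.7120 × 0.009120 = 0.006493 m/day.
Seepage velocity v = q / n_e = 0.006493 / 0.10 = 0.06493 m/day.
Travel time t = L / v = 2920 / 0.06493 = 44969 days = 123.1 years.

123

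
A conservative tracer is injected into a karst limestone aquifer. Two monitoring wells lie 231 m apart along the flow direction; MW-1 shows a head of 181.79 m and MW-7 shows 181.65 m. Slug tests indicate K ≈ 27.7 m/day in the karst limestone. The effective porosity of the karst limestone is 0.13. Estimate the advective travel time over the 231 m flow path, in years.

Hydraulic gradient i = (181.79 − 181.65) / 231 = 0.14 / 231 = 0.0006061.
Darcy flux q = K · i = 27.70 × 0.0006061 = 0.01679 m/day.
Seepage velocity v = q / n_e = 0.01679 / 0.13 = 0.1291 m/day.
Travel time t = L / v = 231 / 0.1291 = 1789 days = 4.897 years.

4.90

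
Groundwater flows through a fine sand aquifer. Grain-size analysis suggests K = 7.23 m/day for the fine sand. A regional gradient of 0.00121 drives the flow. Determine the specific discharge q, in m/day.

0.00875

Hydraulic gradient i = 0.00121.
Specific discharge q = K · i = 7.230 × 0.001210 = 0.008748 m/day.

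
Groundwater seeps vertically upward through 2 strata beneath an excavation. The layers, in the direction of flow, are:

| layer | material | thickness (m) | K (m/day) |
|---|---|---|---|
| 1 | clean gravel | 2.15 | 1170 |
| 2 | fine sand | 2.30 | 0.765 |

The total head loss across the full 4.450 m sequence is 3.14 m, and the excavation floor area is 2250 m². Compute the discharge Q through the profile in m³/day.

2350

Flow is perpendicular to layering, so the layers act in series and the equivalent K is the thickness-weighted harmonic mean.
Total thickness L = 2.15 + 2.30 = 4.450 m.
Σ(b_i/K_i) = 2.15/1170 + 2.30/0.765 = 3.008 d.
K_eq = L / Σ(b_i/K_i) = 4.450 / 3.008 = 1.479 m/day.
Q = K_eq · A · (Δh/L) = 1.479 × 2250 × (3.14/4.450) = 2348 m³/day.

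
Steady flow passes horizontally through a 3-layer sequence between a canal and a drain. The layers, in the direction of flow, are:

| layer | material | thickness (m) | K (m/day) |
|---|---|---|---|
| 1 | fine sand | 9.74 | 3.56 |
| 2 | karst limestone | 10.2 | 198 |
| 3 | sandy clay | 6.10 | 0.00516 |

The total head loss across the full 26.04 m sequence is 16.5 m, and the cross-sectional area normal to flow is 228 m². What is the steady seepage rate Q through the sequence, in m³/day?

3.17

Flow is perpendicular to layering, so the layers act in series and the equivalent K is the thickness-weighted harmonic mean.
Total thickness L = 9.74 + 10.2 + 6.10 = 26.04 m.
Σ(b_i/K_i) = 9.74/3.56 + 10.2/198 + 6.10/0.00516 = 1185 d.
K_eq = L / Σ(b_i/K_i) = 26.04 / 1185 = 0.02198 m/day.
Q = K_eq · A · (Δh/L) = 0.02198 × 228 × (16.5/26.04) = 3.175 m³/day.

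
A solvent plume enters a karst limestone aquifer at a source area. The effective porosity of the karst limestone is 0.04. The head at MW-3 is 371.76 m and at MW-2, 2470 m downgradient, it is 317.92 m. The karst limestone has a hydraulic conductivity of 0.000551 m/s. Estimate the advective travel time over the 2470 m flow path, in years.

Convert K: 0.000551 m/s × 86400 = 47.61 m/day.
Hydraulic gradient i = (371.76 − 317.92) / 2470 = 53.84 / 2470 = 0.02180.
Darcy flux q = K · i = 47.61 × 0.02180 = 1.038 m/day.
Seepage velocity v = q / n_e = 1.038 / 0.04 = 25.94 m/day.
Travel time t = L / v = 2470 / 25.94 = 95.21 days = 0.2607 years.

0.261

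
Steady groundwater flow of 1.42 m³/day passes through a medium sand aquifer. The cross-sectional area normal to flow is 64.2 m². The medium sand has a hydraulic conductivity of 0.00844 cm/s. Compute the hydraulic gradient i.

Convert K: 0.00844 cm/s × 864 = 7.292 m/day.
From Q = K·A·i, i = Q / (K·A) = 1.42 / (7.292 × 64.20) = 0.003033.

0.00303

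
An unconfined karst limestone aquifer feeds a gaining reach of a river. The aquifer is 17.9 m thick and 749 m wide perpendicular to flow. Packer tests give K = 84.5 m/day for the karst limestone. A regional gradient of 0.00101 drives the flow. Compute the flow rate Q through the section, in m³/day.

Cross-sectional area A = 749 × 17.9 = 13407 m².
Hydraulic gradient i = 0.00101.
Darcy's law: Q = K · A · i = 84.50 × 13407 × 0.001010 = 1144 m³/day.

1140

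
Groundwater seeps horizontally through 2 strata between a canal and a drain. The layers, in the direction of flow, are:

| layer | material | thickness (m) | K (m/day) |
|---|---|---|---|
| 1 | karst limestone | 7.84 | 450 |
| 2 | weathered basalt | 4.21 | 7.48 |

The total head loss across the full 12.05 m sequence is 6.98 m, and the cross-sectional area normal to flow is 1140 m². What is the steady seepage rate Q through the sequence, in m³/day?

Flow is perpendicular to layering, so the layers act in series and the equivalent K is the thickness-weighted harmonic mean.
Total thickness L = 7.84 + 4.21 = 12.05 m.
Σ(b_i/K_i) = 7.84/450 + 4.21/7.48 = 0.5803 d.
K_eq = L / Σ(b_i/K_i) = 12.05 / 0.5803 = 20.77 m/day.
Q = K_eq · A · (Δh/L) = 20.77 × 1140 × (6.98/12.05) = 13713 m³/day.

13700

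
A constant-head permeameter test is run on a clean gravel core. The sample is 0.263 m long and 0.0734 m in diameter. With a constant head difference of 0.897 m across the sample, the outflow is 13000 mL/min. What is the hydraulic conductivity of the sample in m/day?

1300

Cross-sectional area A = π·(d/2)² = π × (0.0734/2)² = 0.004231 m².
Convert discharge: 13000 mL/min = 0.0002167 m³/s.
Darcy's law rearranged: K = Q·L / (A·Δh) = 0.0002167 × 0.263 / (0.004231 × 0.897) = 0.01501 m/s = 1297 m/day.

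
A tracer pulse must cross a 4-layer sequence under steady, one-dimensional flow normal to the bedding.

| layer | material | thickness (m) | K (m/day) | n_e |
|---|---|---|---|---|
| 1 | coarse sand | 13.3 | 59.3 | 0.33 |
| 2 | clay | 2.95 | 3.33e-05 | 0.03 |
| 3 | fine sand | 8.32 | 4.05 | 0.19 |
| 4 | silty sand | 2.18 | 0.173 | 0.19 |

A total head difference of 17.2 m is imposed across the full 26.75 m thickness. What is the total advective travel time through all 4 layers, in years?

91.3

With flow normal to the layers, continuity requires the same specific discharge q through every layer.
Σ(b_i/K_i) = 13.3/59.3 + 2.95/3.33e-05 + 8.32/4.05 + 2.18/0.173 = 88603 d.
q = Δh / Σ(b_i/K_i) = 17.2 / 88603 = 0.0001941 m/day.
In each layer the seepage velocity is v_i = q/n_i, so the layer transit time is t_i = b_i·n_i / q:
  layer 1 (coarse sand): t_1 = 13.3 × 0.33 / 0.0001941 = 22609 d
  layer 2 (clay): t_2 = 2.95 × 0.03 / 0.0001941 = 455.9 d
  layer 3 (fine sand): t_3 = 8.32 × 0.19 / 0.0001941 = 8143 d
  layer 4 (silty sand): t_4 = 2.18 × 0.19 / 0.0001941 = 2134 d
Total t = Σ t_i = 33342 days = 91.29 years.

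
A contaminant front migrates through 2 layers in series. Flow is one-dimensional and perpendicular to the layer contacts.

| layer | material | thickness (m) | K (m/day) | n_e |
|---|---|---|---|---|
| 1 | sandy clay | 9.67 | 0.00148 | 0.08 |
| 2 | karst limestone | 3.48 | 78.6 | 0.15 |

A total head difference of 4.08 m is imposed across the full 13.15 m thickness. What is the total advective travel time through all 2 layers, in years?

5.68

With flow normal to the layers, continuity requires the same specific discharge q through every layer.
Σ(b_i/K_i) = 9.67/0.00148 + 3.48/78.6 = 6534 d.
q = Δh / Σ(b_i/K_i) = 4.08 / 6534 = 0.0006244 m/day.
In each layer the seepage velocity is v_i = q/n_i, so the layer transit time is t_i = b_i·n_i / q:
  layer 1 (sandy clay): t_1 = 9.67 × 0.08 / 0.0006244 = 1239 d
  layer 2 (karst limestone): t_2 = 3.48 × 0.15 / 0.0006244 = 835.9 d
Total t = Σ t_i = 2075 days = 5.681 years.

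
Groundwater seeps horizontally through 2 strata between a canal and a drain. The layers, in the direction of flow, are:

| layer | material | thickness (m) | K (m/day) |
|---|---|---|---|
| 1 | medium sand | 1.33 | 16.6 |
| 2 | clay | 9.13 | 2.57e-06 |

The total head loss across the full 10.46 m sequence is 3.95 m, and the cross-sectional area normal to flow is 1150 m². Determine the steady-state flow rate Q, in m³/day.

Flow is perpendicular to layering, so the layers act in series and the equivalent K is the thickness-weighted harmonic mean.
Total thickness L = 1.33 + 9.13 = 10.46 m.
Σ(b_i/K_i) = 1.33/16.6 + 9.13/2.57e-06 = 3.553e+06 d.
K_eq = L / Σ(b_i/K_i) = 10.46 / 3.553e+06 = 2.944e-06 m/day.
Q = K_eq · A · (Δh/L) = 2.944e-06 × 1150 × (3.95/10.46) = 0.001279 m³/day.

0.00128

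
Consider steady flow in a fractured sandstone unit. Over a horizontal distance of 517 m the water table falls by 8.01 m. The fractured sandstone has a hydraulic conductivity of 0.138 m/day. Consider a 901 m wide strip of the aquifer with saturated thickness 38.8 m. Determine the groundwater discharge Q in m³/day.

74.7

Cross-sectional area A = 901 × 38.8 = 34959 m².
Hydraulic gradient i = Δh / L = 8.01 / 517 = 0.01549.
Darcy's law: Q = K · A · i = 0.1380 × 34959 × 0.01549 = 74.74 m³/day.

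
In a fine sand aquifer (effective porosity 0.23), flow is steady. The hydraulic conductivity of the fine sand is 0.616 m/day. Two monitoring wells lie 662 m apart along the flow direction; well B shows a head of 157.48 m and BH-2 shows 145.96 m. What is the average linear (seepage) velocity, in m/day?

Hydraulic gradient i = (157.48 − 145.96) / 662 = 11.52 / 662 = 0.01740.
Darcy flux q = K · i = 0.6160 × 0.01740 = 0.01072 m/day.
Seepage velocity v = q / n_e = 0.01072 / 0.23 = 0.04661 m/day.

0.0466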